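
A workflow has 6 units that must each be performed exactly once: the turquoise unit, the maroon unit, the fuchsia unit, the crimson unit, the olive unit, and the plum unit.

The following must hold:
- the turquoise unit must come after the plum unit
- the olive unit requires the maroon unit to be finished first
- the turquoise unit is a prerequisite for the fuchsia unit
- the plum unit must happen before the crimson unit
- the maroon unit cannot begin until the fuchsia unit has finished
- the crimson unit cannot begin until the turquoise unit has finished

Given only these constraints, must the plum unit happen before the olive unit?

Yes

Tracing the constraints gives a chain: the plum unit → the turquoise unit → the fuchsia unit → the maroon unit → the olive unit.
That forces the plum unit before the olive unit in every valid schedule.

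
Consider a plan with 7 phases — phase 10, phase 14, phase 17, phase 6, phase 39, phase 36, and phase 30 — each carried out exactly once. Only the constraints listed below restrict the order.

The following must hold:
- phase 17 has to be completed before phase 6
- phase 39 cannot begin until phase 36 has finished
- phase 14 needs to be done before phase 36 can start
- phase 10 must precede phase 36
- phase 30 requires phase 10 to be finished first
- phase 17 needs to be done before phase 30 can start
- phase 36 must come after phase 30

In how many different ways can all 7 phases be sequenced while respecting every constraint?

3 phases have no prerequisites (phase 10, phase 14, phase 17), so any of them could come first.
Systematically extending each partial ordering one phase at a time and counting, there are 41 complete orderings.

41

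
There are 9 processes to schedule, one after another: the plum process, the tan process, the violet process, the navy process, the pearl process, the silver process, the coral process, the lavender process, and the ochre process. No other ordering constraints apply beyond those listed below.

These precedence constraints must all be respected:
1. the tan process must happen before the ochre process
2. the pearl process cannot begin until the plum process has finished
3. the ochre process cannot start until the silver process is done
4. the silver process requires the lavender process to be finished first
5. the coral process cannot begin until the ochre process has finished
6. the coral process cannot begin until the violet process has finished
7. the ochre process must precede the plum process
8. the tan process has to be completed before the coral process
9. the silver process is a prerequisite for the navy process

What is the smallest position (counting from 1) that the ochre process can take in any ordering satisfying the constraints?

Every process that must precede the ochre process has to come before it. Tracing all chains that end at the ochre process, those processes are: the tan process, the silver process, the lavender process — 3 in total.
With 3 mandatory predecessors, the earliest the ochre process can sit is position 3+1 = 4, and placing just those 3 first achieves it.

4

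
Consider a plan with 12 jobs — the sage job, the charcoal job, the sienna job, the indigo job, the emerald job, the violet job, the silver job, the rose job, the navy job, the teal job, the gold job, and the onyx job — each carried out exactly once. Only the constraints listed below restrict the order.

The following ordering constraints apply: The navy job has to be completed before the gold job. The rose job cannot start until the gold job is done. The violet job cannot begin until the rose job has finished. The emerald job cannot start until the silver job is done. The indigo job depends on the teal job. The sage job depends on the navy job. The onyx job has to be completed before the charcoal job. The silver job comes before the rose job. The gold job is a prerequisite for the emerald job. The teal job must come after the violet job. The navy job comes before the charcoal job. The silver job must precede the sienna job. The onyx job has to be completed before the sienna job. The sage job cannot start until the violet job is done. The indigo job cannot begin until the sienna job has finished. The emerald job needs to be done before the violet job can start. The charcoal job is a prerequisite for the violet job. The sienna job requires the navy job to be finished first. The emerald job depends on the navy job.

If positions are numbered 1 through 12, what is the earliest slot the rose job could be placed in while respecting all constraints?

4

Every job that must precede the rose job has to come before it. Tracing all chains that end at the rose job, those jobs are: the silver job, the navy job, the gold job — 3 in total.
With 3 mandatory predecessors, the earliest the rose job can sit is position 3+1 = 4, and placing just those 3 first achieves it.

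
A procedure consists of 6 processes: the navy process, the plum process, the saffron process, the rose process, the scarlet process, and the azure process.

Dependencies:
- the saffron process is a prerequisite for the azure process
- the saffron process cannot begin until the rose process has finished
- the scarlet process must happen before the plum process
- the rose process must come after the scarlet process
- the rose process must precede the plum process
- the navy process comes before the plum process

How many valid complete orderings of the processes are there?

12

2 processes have no prerequisites (the navy process, the scarlet process), so any of them could come first.
Counting all ways to extend the partial order to a total order gives 12.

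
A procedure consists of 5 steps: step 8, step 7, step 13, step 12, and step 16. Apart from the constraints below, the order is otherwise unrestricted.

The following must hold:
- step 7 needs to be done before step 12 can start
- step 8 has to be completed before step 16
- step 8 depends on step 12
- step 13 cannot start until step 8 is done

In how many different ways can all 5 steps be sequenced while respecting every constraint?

2

Step 7 is the only step with nothing required before it, so every ordering starts there.
Enumerating by repeatedly choosing an available step (one whose prerequisites are all placed) gives 2 distinct complete orderings.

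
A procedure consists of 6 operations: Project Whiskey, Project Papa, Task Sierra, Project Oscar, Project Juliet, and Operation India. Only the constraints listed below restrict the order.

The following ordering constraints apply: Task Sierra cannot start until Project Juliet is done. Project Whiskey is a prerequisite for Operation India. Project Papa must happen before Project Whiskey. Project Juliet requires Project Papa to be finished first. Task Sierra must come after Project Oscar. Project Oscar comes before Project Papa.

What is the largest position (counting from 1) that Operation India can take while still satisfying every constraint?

6

Operation India has no required successors, so nothing stops it from going last (position 6).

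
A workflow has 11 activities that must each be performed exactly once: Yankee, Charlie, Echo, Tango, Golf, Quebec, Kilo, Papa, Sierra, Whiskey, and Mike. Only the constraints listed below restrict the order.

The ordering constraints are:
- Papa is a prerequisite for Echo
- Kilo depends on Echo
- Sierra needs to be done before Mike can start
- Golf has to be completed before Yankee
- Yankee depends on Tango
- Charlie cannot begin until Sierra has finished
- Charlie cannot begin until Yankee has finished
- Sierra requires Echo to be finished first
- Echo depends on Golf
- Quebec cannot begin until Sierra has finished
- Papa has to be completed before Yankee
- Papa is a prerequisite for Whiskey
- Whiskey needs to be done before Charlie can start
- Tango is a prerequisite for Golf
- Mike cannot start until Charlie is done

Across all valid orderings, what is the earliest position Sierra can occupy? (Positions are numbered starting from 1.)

5

Every activity that must precede Sierra has to come before it. Tracing all chains that end at Sierra, those activities are: Echo, Tango, Golf, Papa — 4 in total.
With 4 mandatory predecessors, the earliest Sierra can sit is position 4+1 = 5, and placing just those 4 first achieves it.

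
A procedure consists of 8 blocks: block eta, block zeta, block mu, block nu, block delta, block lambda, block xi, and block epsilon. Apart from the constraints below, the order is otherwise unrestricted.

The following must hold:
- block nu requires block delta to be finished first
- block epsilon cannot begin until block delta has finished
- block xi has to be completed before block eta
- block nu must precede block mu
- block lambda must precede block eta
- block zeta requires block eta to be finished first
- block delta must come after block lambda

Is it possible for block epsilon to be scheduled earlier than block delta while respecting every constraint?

There is a dependency chain block delta → block epsilon, so block epsilon always comes after block delta.
Hence block epsilon can never be scheduled before block delta.

No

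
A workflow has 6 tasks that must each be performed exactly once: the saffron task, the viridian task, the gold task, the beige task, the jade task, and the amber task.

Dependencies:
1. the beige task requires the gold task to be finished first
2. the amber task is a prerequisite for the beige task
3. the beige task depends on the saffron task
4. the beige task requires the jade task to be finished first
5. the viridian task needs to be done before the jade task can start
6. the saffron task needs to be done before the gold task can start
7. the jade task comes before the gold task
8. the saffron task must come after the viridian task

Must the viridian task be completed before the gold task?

Yes

There is a constraint chain the viridian task → the saffron task → the gold task.
That forces the viridian task before the gold task in every valid schedule.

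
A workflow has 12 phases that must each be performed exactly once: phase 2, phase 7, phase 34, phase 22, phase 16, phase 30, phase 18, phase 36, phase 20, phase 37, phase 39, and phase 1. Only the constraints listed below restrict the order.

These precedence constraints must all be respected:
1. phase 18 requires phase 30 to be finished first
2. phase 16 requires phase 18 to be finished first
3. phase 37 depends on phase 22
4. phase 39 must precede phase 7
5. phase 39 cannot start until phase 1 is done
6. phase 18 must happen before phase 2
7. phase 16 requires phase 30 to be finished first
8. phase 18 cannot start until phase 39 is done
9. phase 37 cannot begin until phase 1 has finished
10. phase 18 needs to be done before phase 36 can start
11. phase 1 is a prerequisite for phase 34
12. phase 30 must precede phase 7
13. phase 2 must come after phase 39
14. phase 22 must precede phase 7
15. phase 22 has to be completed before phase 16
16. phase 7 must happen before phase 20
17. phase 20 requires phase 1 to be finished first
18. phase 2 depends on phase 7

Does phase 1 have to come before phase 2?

Tracing the constraints gives a chain: phase 1 → phase 39 → phase 2.
That forces phase 1 before phase 2 in every valid schedule.

Yes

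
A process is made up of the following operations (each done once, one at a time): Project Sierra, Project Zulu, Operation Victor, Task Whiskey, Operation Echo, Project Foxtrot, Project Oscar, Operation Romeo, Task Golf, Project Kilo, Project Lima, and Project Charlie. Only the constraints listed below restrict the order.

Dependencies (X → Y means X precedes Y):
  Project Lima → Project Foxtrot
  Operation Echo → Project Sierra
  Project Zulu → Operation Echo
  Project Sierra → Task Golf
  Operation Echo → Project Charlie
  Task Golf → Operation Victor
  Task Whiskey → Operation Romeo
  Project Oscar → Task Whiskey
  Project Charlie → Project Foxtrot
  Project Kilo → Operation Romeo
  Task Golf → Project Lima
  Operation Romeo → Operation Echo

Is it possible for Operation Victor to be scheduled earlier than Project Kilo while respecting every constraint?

No

There is a dependency chain Project Kilo → Operation Romeo → Operation Echo → Project Sierra → Task Golf → Operation Victor, so Operation Victor always comes after Project Kilo.
Hence Operation Victor can never be scheduled before Project Kilo.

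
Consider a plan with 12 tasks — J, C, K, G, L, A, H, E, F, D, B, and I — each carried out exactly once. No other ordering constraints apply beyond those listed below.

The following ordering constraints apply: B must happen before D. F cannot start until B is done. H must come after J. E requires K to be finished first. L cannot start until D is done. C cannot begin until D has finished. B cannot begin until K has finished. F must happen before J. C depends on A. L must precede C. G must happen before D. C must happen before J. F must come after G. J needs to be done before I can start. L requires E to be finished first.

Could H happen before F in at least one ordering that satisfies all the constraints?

No

There is a dependency chain F → J → H, so H always comes after F.
So no valid ordering can have H before F.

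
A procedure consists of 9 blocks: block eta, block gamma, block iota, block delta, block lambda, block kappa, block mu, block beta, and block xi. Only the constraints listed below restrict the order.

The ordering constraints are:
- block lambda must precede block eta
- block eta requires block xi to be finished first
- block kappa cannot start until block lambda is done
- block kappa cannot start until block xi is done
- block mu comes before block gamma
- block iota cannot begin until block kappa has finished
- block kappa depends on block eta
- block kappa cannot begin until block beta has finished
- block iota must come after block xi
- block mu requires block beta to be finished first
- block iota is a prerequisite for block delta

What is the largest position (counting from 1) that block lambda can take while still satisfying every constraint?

The blocks that are forced after block lambda, directly or by a chain of constraints, are block eta, block iota, block delta, block kappa. That's 4 blocks.
With 4 mandatory successors out of 9 blocks total, the latest slot for block lambda is 9−4 = 5, and it's reachable by doing all non-successors before block lambda.

5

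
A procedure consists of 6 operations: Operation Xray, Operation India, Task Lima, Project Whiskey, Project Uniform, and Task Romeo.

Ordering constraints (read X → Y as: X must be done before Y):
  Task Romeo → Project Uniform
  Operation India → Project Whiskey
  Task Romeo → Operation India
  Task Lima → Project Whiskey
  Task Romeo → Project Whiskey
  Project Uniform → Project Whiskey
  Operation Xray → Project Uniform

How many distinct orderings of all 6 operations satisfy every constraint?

The operations with no prerequisites are Operation Xray, Task Lima, Task Romeo; any of them can be placed first.
Counting all ways to extend the partial order to a total order gives 25.

25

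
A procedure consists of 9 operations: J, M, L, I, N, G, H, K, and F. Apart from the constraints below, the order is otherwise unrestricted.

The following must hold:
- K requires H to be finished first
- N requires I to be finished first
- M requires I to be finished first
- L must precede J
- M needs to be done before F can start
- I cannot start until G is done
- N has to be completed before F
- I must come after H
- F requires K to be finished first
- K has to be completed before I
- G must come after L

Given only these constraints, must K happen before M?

Tracing the constraints gives a chain: K → I → M.
Hence K necessarily comes before M.

Yes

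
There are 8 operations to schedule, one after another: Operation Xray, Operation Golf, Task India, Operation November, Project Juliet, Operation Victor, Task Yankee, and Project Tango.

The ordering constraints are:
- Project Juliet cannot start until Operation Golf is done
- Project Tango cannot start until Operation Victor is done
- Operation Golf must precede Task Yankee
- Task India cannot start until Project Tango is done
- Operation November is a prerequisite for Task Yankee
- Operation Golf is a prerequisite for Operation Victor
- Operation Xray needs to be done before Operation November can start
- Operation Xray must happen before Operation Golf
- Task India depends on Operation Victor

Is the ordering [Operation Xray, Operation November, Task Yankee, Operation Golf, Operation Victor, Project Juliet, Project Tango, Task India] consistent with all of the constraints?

The sequence places Task Yankee ahead of Operation Golf.
Since Operation Golf is required before Task Yankee, the ordering is invalid.

No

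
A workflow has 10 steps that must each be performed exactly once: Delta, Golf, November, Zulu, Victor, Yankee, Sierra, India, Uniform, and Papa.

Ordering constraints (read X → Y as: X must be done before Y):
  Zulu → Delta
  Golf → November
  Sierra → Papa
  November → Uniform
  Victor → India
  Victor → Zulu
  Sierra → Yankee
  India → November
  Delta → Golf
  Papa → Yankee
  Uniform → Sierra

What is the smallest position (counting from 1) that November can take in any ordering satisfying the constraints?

Every step that must precede November has to come before it. Tracing all chains that end at November, those steps are: Delta, Golf, Zulu, Victor, India — 5 in total.
With 5 mandatory predecessors, the earliest November can sit is position 5+1 = 6, and placing just those 5 first achieves it.

6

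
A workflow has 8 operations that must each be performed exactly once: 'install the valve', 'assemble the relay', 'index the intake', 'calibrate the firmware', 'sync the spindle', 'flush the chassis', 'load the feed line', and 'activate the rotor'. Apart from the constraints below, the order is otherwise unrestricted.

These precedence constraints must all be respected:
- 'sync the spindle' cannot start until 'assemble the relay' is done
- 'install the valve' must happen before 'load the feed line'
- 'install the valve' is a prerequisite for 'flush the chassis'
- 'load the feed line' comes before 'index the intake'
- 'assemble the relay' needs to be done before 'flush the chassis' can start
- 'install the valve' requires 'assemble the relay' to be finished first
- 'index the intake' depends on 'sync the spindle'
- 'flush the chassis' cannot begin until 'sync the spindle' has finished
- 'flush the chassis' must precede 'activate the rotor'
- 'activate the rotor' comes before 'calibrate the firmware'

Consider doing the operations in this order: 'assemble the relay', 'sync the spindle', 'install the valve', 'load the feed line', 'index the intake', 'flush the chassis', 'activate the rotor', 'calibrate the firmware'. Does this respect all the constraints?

Going through the constraints one by one, each required predecessor appears earlier in the sequence than its dependent — e.g. 'assemble the relay' (position 1) is before 'flush the chassis' (position 6), as required.

Yes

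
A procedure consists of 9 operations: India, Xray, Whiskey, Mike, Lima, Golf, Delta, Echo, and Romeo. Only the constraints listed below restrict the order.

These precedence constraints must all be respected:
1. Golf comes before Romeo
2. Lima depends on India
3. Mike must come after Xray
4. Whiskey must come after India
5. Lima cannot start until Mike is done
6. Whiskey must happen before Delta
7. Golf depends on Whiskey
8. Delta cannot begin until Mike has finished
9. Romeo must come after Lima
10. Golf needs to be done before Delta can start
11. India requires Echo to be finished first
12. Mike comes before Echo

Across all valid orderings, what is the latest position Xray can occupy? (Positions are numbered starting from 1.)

The operations that are forced after Xray, directly or by a chain of constraints, are India, Whiskey, Mike, Lima, Golf, Delta, Echo, Romeo. That's 8 operations.
So at least 8 operations follow Xray, putting Xray no later than position 1. That position is achievable by scheduling everything else first.

1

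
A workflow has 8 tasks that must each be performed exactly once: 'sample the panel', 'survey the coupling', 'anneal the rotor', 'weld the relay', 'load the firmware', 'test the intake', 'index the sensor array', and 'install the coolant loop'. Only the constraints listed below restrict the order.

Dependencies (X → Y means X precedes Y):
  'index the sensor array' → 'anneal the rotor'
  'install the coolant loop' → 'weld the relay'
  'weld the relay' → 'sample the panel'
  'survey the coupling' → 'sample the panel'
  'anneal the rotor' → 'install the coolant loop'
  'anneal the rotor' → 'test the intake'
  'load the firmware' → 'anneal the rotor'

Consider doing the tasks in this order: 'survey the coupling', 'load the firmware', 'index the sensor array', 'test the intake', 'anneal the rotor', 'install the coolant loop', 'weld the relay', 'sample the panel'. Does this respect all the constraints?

No

Here 'anneal the rotor' comes after 'test the intake'.
Since 'anneal the rotor' is required before 'test the intake', the ordering is invalid.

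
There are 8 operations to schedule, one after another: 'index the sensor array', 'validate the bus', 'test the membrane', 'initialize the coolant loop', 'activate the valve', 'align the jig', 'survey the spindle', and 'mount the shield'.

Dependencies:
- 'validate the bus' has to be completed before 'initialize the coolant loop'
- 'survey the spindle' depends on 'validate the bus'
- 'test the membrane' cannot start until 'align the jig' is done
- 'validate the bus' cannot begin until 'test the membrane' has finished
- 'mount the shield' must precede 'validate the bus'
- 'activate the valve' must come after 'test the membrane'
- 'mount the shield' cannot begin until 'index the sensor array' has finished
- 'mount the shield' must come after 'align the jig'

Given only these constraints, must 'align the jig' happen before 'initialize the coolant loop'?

Yes

Chaining the stated constraints: 'align the jig' → 'test the membrane' → 'validate the bus' → 'initialize the coolant loop'.
Hence 'align the jig' necessarily comes before 'initialize the coolant loop'.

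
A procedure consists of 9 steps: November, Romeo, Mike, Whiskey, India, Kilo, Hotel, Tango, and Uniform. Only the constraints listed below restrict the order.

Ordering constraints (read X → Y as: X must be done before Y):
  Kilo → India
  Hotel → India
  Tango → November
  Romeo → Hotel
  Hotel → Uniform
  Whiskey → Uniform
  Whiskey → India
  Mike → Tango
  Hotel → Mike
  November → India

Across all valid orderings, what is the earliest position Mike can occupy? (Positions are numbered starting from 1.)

3

The steps that are forced before Mike, directly or transitively, are Romeo, Hotel. That's 2 steps.
With 2 mandatory predecessors, the earliest Mike can sit is position 2+1 = 3, and placing just those 2 first achieves it.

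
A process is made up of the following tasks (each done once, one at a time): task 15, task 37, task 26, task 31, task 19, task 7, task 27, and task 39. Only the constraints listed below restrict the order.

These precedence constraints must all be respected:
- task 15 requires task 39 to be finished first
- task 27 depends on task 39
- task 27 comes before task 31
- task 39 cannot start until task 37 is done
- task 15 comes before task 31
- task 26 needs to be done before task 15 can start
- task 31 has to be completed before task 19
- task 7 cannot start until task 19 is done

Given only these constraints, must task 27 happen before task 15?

No chain of constraints connects task 27 to task 15 in either direction.
There exist valid orderings with task 15 before task 27, so task 27 is not required to come first.

No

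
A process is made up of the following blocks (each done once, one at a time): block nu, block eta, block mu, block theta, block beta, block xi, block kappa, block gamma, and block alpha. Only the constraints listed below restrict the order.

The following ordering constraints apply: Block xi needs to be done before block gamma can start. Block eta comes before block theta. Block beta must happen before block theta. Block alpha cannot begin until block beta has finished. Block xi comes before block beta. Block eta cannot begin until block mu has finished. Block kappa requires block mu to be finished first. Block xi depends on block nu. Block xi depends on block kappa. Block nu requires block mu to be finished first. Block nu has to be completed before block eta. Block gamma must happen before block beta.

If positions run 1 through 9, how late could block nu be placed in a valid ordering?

The blocks that are forced after block nu, directly or by a chain of constraints, are block eta, block theta, block beta, block xi, block gamma, block alpha. That's 6 blocks.
So at least 6 blocks follow block nu, putting block nu no later than position 3. That position is achievable by scheduling everything else first.

3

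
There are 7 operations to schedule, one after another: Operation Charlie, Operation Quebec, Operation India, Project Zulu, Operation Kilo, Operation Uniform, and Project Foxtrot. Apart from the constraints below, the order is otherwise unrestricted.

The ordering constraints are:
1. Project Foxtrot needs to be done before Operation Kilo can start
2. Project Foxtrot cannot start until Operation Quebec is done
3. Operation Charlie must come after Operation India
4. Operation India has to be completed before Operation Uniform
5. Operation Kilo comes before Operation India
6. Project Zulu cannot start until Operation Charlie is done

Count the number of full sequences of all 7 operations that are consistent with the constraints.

3

Operation Quebec is the only operation with nothing required before it, so every ordering starts there.
Enumerating by repeatedly choosing an available operation (one whose prerequisites are all placed) gives 3 distinct complete orderings.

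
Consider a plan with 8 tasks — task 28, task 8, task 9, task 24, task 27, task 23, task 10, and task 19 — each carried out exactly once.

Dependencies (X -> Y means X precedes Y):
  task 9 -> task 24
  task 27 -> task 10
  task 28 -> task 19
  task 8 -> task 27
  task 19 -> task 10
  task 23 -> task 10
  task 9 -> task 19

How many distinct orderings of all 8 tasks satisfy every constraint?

645

The tasks with no prerequisites are task 28, task 8, task 9, task 23; any of them can be placed first.
Counting all ways to extend the partial order to a total order gives 645.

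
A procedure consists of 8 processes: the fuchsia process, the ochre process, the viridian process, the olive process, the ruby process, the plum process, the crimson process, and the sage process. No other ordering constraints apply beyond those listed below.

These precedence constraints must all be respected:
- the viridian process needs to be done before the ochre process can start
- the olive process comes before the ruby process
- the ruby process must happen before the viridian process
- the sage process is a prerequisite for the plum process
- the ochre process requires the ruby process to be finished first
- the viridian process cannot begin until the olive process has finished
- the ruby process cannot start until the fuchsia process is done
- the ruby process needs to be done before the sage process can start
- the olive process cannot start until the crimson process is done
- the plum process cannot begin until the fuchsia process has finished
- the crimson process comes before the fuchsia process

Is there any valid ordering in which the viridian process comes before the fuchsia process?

Following the fuchsia process → the ruby process → the viridian process, the fuchsia process must precede the viridian process in every valid ordering.
So no valid ordering can have the viridian process before the fuchsia process.

No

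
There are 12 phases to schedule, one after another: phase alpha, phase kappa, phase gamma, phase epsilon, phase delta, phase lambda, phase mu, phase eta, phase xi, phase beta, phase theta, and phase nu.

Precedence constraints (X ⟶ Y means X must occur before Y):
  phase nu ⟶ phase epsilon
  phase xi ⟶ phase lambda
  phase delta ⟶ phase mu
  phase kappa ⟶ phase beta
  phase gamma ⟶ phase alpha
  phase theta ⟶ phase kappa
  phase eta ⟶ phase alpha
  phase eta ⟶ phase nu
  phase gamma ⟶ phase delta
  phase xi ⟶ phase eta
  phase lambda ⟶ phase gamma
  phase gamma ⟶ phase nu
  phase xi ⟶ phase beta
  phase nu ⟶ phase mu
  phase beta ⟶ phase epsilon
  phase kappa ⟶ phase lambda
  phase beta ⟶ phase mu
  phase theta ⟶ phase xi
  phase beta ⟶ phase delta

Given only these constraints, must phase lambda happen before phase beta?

Nothing in the constraints links phase lambda and phase beta; they are unordered relative to each other.
There exist valid orderings with phase beta before phase lambda, so phase lambda is not required to come first.

No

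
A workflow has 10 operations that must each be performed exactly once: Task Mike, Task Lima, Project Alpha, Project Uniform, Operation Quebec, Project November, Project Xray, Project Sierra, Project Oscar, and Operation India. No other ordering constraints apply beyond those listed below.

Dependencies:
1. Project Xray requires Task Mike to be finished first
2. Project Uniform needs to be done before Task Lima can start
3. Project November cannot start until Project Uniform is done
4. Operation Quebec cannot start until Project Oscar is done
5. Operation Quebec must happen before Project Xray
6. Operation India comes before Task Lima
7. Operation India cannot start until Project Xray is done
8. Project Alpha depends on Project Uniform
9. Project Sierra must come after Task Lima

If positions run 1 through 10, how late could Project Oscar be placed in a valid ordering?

The operations that are forced after Project Oscar, directly or by a chain of constraints, are Task Lima, Operation Quebec, Project Xray, Project Sierra, Operation India. That's 5 operations.
With 5 mandatory successors out of 10 operations total, the latest slot for Project Oscar is 10−5 = 5, and it's reachable by doing all non-successors before Project Oscar.

5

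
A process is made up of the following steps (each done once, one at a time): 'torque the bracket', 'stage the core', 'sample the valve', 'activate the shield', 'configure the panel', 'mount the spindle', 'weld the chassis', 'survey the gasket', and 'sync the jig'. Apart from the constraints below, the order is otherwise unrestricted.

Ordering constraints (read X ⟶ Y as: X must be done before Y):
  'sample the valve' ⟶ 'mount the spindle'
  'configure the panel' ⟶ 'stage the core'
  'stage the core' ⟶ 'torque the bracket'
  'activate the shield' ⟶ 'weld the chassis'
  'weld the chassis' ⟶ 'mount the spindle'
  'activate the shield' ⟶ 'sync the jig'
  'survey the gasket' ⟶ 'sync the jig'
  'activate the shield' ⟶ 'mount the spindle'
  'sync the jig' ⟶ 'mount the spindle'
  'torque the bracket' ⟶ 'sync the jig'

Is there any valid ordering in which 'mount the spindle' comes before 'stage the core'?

No

The constraints give a chain 'stage the core' → 'torque the bracket' → 'sync the jig' → 'mount the spindle', which forces 'stage the core' before 'mount the spindle'.
So no valid ordering can have 'mount the spindle' before 'stage the core'.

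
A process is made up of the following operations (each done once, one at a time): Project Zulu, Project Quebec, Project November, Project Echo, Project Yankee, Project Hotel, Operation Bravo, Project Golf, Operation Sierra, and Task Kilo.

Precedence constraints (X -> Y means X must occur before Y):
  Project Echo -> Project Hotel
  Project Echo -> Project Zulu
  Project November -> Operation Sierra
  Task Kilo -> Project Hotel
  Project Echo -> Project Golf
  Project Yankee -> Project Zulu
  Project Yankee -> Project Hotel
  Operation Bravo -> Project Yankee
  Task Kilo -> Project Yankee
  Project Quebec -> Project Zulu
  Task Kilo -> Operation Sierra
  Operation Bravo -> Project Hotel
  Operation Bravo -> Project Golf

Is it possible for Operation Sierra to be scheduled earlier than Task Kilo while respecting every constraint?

No

There is a dependency chain Task Kilo → Operation Sierra, so Operation Sierra always comes after Task Kilo.
So no valid ordering can have Operation Sierra before Task Kilo.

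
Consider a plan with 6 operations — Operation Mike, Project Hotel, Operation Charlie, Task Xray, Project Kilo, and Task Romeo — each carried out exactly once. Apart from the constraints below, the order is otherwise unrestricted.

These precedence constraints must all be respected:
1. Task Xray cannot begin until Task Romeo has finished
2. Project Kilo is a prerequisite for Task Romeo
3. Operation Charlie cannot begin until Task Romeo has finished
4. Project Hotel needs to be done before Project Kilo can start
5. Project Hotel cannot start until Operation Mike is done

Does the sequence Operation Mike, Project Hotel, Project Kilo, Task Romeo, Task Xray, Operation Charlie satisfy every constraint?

Every stated constraint is respected: Task Romeo sits at position 4, ahead of Operation Charlie at position 6, and each of the other listed pairs likewise has the predecessor earlier in the sequence.

Yes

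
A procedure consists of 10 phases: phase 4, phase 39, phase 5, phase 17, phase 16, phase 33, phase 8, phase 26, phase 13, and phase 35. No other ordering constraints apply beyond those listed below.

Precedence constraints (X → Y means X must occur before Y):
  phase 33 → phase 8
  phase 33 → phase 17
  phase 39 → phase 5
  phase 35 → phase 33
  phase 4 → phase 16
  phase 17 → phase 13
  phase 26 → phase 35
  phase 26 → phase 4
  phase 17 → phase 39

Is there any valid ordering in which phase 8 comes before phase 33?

No

Following phase 33 → phase 8, phase 33 must precede phase 8 in every valid ordering.
So no valid ordering can have phase 8 before phase 33.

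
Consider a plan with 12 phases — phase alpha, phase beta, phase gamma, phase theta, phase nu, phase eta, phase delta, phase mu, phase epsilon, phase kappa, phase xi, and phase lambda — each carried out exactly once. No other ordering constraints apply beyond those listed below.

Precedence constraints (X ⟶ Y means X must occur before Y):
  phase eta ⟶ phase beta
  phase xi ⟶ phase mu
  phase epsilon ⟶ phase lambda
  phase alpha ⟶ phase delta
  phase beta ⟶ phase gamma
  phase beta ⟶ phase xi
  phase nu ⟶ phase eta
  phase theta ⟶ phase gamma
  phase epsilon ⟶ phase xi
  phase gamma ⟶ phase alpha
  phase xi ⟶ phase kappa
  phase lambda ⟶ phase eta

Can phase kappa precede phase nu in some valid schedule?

No

Following phase nu → phase eta → phase beta → phase xi → phase kappa, phase nu must precede phase kappa in every valid ordering.
So no valid ordering can have phase kappa before phase nu.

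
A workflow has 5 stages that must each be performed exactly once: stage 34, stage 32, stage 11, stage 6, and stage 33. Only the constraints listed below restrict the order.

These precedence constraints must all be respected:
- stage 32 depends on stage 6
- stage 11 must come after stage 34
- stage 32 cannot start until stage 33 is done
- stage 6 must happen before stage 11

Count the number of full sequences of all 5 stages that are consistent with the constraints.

3 stages have no prerequisites (stage 34, stage 6, stage 33), so any of them could come first.
Enumerating by repeatedly choosing an available stage (one whose prerequisites are all placed) gives 16 distinct complete orderings.

16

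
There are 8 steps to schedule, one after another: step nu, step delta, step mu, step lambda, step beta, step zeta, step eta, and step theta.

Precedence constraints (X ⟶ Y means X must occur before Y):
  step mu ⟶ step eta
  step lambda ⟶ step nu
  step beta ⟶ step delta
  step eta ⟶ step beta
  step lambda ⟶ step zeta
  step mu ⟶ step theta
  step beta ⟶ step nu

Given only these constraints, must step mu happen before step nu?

Yes

Following the dependencies: step mu → step eta → step beta → step nu.
That forces step mu before step nu in every valid schedule.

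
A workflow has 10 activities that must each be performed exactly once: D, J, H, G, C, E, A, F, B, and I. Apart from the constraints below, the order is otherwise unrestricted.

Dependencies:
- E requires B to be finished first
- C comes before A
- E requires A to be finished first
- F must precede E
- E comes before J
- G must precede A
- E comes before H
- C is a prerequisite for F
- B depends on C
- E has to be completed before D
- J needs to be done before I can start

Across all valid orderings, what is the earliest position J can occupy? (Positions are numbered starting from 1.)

Every activity that must precede J has to come before it. Tracing all chains that end at J, those activities are: G, C, E, A, F, B — 6 in total.
So at minimum 6 activities come before J, putting J no earlier than position 7. That position is achievable by scheduling exactly those predecessors first.

7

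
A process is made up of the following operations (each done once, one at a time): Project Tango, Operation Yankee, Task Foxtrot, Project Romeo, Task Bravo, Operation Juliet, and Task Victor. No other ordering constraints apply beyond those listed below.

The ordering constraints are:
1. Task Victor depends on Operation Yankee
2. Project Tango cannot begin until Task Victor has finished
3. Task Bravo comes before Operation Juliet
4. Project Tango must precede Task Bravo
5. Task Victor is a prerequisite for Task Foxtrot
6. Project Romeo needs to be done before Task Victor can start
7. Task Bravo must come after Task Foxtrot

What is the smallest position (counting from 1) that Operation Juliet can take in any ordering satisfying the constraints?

Every operation that must precede Operation Juliet has to come before it. Tracing all chains that end at Operation Juliet, those operations are: Project Tango, Operation Yankee, Task Foxtrot, Project Romeo, Task Bravo, Task Victor — 6 in total.
With 6 mandatory predecessors, the earliest Operation Juliet can sit is position 6+1 = 7, and placing just those 6 first achieves it.

7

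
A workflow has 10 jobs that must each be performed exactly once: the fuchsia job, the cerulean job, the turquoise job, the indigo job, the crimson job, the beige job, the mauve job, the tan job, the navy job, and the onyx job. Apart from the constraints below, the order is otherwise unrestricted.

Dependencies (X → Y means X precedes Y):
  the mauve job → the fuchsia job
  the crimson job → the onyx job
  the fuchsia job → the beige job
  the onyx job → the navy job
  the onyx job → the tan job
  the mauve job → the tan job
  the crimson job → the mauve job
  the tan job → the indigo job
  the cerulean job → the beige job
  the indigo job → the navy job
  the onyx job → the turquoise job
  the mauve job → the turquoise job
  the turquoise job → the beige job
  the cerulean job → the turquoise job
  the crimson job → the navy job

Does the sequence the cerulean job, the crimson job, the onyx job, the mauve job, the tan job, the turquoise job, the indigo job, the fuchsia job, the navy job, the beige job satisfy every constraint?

Yes

Checking each listed constraint against this order: for instance, the cerulean job is in position 1 and the beige job in position 10, so that constraint holds — and the remaining constraints check out the same way.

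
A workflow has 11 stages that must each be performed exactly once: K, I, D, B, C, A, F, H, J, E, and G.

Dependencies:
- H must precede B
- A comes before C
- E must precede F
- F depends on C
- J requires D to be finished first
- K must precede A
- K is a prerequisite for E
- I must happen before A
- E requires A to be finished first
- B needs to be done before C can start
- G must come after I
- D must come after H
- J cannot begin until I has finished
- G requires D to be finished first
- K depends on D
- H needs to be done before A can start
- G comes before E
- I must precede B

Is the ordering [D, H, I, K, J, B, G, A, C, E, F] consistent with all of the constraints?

No

In the proposed order, D appears before H.
But one of the constraints requires H before D, so this ordering violates it.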